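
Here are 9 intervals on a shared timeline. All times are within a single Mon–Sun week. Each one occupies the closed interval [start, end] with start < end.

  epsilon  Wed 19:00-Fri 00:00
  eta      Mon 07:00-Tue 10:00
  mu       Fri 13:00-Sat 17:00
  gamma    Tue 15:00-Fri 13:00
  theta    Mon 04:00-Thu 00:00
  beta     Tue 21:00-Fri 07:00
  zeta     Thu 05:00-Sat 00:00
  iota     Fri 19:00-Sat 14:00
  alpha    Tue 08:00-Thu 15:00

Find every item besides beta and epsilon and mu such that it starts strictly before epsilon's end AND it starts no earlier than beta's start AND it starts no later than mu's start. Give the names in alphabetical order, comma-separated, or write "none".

zeta

Conditions: its start is strictly before epsilon's end (X.start < Fri 00:00) AND its start is no earlier than beta's start (X.start >= Tue 21:00) AND its start is no later than mu's start (X.start <= Fri 13:00).
alpha: start Tue 08:00 < Fri 00:00? ✓; start Tue 08:00 >= Tue 21:00? ✗; start Tue 08:00 <= Fri 13:00? ✓ → no.
eta: start Mon 07:00 < Fri 00:00? ✓; start Mon 07:00 >= Tue 21:00? ✗; start Mon 07:00 <= Fri 13:00? ✓ → no.
gamma: start Tue 15:00 < Fri 00:00? ✓; start Tue 15:00 >= Tue 21:00? ✗; start Tue 15:00 <= Fri 13:00? ✓ → no.
iota: start Fri 19:00 < Fri 00:00? ✗; start Fri 19:00 >= Tue 21:00? ✓; start Fri 19:00 <= Fri 13:00? ✗ → no.
theta: start Mon 04:00 < Fri 00:00? ✓; start Mon 04:00 >= Tue 21:00? ✗; start Mon 04:00 <= Fri 13:00? ✓ → no.
zeta: start Thu 05:00 < Fri 00:00? ✓; start Thu 05:00 >= Tue 21:00? ✓; start Thu 05:00 <= Fri 13:00? ✓ → yes.
Result: zeta.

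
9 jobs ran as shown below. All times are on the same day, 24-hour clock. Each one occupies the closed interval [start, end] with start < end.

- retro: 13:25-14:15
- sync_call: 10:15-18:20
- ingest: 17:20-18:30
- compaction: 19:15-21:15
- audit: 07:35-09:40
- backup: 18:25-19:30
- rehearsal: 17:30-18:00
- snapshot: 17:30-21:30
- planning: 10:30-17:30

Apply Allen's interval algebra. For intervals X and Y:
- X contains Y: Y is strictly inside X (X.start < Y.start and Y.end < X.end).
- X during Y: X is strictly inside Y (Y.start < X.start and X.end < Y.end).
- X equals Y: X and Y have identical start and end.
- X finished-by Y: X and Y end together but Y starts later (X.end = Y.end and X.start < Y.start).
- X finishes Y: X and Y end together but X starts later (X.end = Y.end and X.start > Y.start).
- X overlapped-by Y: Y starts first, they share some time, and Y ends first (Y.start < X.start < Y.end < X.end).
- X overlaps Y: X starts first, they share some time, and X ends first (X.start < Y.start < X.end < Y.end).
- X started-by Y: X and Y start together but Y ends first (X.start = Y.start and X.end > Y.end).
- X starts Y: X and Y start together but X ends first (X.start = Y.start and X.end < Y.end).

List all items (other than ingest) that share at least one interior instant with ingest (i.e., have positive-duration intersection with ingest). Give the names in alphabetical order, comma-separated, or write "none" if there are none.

Target ingest = [17:20, 18:30].
audit [07:35, 09:40] → before → no.
backup [18:25, 19:30] → overlapped-by → yes.
compaction [19:15, 21:15] → after → no.
planning [10:30, 17:30] → overlaps → yes.
rehearsal [17:30, 18:00] → during → yes.
retro [13:25, 14:15] → before → no.
snapshot [17:30, 21:30] → overlapped-by → yes.
sync_call [10:15, 18:20] → overlaps → yes.
Result: backup, planning, rehearsal, snapshot, sync_call.

backup, planning, rehearsal, snapshot, sync_call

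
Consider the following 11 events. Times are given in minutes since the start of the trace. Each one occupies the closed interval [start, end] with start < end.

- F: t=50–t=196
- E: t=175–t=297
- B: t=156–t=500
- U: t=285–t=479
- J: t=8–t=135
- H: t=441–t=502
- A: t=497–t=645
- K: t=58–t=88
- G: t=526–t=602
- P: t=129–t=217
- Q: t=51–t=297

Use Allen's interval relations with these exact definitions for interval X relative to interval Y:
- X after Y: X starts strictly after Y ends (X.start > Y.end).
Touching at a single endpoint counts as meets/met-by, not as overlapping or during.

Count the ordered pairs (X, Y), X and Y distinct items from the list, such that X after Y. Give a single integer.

31

Checking all 110 ordered pairs for relation 'after'; matching pairs in alphabetical order:
(A, E): A after E ✓
(A, F): A after F ✓
(A, J): A after J ✓
(A, K): A after K ✓
(A, P): A after P ✓
(A, Q): A after Q ✓
(A, U): A after U ✓
(B, J): B after J ✓
(B, K): B after K ✓
(E, J): E after J ✓
(E, K): E after K ✓
(G, B): G after B ✓
(G, E): G after E ✓
(G, F): G after F ✓
(G, H): G after H ✓
(G, J): G after J ✓
(G, K): G after K ✓
(G, P): G after P ✓
(G, Q): G after Q ✓
(G, U): G after U ✓
(H, E): H after E ✓
(H, F): H after F ✓
(H, J): H after J ✓
(H, K): H after K ✓
... plus 7 further pairs not listed.
Count: 31.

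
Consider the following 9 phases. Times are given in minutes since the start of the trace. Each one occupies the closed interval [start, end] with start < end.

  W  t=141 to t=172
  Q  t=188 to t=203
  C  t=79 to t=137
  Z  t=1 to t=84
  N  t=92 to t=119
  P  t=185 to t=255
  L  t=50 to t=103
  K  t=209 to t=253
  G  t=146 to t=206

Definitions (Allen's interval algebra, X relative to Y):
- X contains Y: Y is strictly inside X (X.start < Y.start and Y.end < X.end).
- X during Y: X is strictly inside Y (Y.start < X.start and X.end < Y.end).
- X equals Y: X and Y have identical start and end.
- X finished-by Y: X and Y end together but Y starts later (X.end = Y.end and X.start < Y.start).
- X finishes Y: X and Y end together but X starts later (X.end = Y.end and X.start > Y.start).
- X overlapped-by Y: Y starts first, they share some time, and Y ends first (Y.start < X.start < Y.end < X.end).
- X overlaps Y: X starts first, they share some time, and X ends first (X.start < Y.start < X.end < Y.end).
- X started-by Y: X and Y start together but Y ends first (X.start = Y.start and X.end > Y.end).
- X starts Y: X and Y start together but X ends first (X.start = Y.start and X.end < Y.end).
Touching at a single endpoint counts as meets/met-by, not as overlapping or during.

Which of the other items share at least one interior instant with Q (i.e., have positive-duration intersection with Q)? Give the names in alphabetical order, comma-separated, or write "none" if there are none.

Target Q = [t=188, t=203].
C [t=79, t=137] → before → no.
G [t=146, t=206] → contains → yes.
K [t=209, t=253] → after → no.
L [t=50, t=103] → before → no.
N [t=92, t=119] → before → no.
P [t=185, t=255] → contains → yes.
W [t=141, t=172] → before → no.
Z [t=1, t=84] → before → no.
Result: G, P.

G, P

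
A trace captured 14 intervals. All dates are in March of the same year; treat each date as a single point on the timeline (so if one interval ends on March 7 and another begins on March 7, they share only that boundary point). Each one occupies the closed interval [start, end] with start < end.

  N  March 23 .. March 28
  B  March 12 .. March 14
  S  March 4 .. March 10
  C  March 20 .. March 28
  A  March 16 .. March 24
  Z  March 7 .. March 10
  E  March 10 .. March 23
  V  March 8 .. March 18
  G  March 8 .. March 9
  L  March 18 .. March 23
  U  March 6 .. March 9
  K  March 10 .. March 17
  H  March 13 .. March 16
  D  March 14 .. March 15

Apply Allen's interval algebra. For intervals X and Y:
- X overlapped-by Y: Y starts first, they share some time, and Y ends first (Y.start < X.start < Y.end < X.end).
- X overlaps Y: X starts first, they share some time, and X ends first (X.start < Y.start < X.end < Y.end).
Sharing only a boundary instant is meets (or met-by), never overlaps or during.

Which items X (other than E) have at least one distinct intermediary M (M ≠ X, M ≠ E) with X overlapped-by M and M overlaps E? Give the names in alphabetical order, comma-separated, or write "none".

Target E = [March 10, March 23].
Intermediaries M with M overlaps E: V.
Via V — items with X overlapped-by V: A.
Union: A.

A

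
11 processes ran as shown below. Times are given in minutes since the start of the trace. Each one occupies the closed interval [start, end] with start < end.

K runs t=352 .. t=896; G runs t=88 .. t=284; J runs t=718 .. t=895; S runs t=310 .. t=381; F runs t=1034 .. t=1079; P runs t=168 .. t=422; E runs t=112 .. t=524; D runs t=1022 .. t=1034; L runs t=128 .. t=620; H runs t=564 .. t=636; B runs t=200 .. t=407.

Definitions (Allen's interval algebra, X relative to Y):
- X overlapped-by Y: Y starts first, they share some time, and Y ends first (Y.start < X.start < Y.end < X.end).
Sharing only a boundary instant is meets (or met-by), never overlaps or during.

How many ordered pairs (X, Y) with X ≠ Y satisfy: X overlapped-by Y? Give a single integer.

Checking all 110 ordered pairs for relation 'overlapped-by'; matching pairs in alphabetical order:
(B, G): B overlapped-by G ✓
(E, G): E overlapped-by G ✓
(H, L): H overlapped-by L ✓
(K, B): K overlapped-by B ✓
(K, E): K overlapped-by E ✓
(K, L): K overlapped-by L ✓
(K, P): K overlapped-by P ✓
(K, S): K overlapped-by S ✓
(L, E): L overlapped-by E ✓
(L, G): L overlapped-by G ✓
(P, G): P overlapped-by G ✓
Count: 11.

11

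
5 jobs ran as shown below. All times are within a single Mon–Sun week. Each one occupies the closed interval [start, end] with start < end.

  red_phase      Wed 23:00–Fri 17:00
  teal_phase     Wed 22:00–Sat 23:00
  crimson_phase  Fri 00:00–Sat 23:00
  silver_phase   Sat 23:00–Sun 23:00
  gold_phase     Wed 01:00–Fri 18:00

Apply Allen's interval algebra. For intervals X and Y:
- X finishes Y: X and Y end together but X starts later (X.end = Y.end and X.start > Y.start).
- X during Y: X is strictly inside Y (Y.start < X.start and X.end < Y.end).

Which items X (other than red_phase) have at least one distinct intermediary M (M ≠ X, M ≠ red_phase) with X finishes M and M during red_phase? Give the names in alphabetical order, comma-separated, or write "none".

none

Target red_phase = [Wed 23:00, Fri 17:00].
Intermediaries M with M during red_phase: none.
Union: none.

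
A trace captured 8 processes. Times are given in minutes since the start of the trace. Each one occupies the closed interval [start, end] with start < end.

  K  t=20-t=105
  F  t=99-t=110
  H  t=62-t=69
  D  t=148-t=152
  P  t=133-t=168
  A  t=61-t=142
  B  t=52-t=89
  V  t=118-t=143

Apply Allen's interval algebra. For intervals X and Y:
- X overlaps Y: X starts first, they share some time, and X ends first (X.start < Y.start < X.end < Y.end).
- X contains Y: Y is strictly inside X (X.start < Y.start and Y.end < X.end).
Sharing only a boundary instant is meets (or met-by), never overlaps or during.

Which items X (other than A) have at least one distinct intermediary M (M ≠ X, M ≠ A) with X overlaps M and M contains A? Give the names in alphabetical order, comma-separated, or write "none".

Target A = [t=61, t=142].
Intermediaries M with M contains A: none.
Union: none.

none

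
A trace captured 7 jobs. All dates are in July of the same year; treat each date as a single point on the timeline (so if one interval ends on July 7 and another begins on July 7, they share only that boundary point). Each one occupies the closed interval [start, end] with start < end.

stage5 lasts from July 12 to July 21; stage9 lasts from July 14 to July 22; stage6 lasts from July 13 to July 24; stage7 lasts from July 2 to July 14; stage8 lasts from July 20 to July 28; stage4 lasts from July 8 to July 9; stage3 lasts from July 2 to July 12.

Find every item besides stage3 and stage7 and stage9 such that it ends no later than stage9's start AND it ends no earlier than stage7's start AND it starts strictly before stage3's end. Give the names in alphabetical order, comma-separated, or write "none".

Conditions: its end is no later than stage9's start (X.end <= July 14) AND its end is no earlier than stage7's start (X.end >= July 2) AND its start is strictly before stage3's end (X.start < July 12).
stage4: end July 9 <= July 14? ✓; end July 9 >= July 2? ✓; start July 8 < July 12? ✓ → yes.
stage5: end July 21 <= July 14? ✗; end July 21 >= July 2? ✓; start July 12 < July 12? ✗ → no.
stage6: end July 24 <= July 14? ✗; end July 24 >= July 2? ✓; start July 13 < July 12? ✗ → no.
stage8: end July 28 <= July 14? ✗; end July 28 >= July 2? ✓; start July 20 < July 12? ✗ → no.
Result: stage4.

stage4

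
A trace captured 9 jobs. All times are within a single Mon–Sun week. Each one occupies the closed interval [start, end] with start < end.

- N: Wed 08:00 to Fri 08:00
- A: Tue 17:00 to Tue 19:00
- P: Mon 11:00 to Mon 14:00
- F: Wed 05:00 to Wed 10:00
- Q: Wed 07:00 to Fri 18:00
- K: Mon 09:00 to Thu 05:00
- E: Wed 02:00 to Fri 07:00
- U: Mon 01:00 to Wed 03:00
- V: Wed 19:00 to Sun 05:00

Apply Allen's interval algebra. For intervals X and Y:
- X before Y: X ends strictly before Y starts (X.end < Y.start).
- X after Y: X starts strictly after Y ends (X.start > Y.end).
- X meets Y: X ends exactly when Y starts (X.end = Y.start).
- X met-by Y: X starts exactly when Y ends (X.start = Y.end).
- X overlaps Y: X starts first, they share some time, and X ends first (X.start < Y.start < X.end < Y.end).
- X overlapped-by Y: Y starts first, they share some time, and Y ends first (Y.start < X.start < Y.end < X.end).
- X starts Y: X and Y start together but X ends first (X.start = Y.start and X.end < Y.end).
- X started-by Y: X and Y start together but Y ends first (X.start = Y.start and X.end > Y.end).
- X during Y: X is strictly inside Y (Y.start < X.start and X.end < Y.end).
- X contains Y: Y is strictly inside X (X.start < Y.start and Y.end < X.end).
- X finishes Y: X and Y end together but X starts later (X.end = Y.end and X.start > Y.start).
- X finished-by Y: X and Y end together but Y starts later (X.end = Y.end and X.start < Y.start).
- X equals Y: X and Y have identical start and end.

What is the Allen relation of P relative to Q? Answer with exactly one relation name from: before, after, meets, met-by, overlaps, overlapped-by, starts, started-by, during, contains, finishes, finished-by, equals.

before

P = [Mon 11:00, Mon 14:00]; Q = [Wed 07:00, Fri 18:00].
Compare endpoints: P.start < Q.start, P.start < Q.end, P.end < Q.start, P.end < Q.end.
That pattern is 'before'.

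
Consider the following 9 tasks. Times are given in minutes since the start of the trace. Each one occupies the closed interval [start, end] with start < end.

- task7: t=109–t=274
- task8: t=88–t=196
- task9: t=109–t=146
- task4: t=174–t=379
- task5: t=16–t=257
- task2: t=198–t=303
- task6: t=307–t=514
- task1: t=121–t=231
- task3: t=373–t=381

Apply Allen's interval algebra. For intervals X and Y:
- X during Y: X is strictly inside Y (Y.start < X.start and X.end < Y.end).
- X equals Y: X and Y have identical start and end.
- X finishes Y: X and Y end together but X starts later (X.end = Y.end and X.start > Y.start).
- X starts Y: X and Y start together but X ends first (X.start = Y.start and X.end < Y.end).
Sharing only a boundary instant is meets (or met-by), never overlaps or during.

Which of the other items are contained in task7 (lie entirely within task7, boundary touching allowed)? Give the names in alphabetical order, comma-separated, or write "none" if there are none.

task1, task9

Target task7 = [t=109, t=274].
task1 [t=121, t=231] → during → yes.
task2 [t=198, t=303] → overlapped-by → no.
task3 [t=373, t=381] → after → no.
task4 [t=174, t=379] → overlapped-by → no.
task5 [t=16, t=257] → overlaps → no.
task6 [t=307, t=514] → after → no.
task8 [t=88, t=196] → overlaps → no.
task9 [t=109, t=146] → starts → yes.
Result: task1, task9.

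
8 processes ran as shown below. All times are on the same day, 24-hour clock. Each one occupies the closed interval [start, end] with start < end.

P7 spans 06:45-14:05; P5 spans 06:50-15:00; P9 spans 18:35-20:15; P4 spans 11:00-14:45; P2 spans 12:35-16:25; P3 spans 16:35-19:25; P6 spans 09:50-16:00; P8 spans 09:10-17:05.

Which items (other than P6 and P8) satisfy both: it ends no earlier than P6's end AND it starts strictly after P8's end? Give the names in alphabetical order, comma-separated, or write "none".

Conditions: its end is no earlier than P6's end (X.end >= 16:00) AND its start is strictly after P8's end (X.start > 17:05).
P2: end 16:25 >= 16:00? ✓; start 12:35 > 17:05? ✗ → no.
P3: end 19:25 >= 16:00? ✓; start 16:35 > 17:05? ✗ → no.
P4: end 14:45 >= 16:00? ✗; start 11:00 > 17:05? ✗ → no.
P5: end 15:00 >= 16:00? ✗; start 06:50 > 17:05? ✗ → no.
P7: end 14:05 >= 16:00? ✗; start 06:45 > 17:05? ✗ → no.
P9: end 20:15 >= 16:00? ✓; start 18:35 > 17:05? ✓ → yes.
Result: P9.

P9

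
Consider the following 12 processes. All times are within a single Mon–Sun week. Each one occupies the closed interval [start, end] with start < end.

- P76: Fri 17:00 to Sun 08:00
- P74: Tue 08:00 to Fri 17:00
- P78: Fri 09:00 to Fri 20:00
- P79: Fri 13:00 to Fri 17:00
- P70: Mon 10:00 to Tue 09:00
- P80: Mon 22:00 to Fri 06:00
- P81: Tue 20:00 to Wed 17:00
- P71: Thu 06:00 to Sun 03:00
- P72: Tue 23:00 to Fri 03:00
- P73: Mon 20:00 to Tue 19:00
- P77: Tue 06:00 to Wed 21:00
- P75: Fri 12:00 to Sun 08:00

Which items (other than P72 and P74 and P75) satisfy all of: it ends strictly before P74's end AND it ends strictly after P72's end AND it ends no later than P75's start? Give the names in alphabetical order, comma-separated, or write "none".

Conditions: its end is strictly before P74's end (X.end < Fri 17:00) AND its end is strictly after P72's end (X.end > Fri 03:00) AND its end is no later than P75's start (X.end <= Fri 12:00).
P70: end Tue 09:00 < Fri 17:00? ✓; end Tue 09:00 > Fri 03:00? ✗; end Tue 09:00 <= Fri 12:00? ✓ → no.
P71: end Sun 03:00 < Fri 17:00? ✗; end Sun 03:00 > Fri 03:00? ✓; end Sun 03:00 <= Fri 12:00? ✗ → no.
P73: end Tue 19:00 < Fri 17:00? ✓; end Tue 19:00 > Fri 03:00? ✗; end Tue 19:00 <= Fri 12:00? ✓ → no.
P76: end Sun 08:00 < Fri 17:00? ✗; end Sun 08:00 > Fri 03:00? ✓; end Sun 08:00 <= Fri 12:00? ✗ → no.
P77: end Wed 21:00 < Fri 17:00? ✓; end Wed 21:00 > Fri 03:00? ✗; end Wed 21:00 <= Fri 12:00? ✓ → no.
P78: end Fri 20:00 < Fri 17:00? ✗; end Fri 20:00 > Fri 03:00? ✓; end Fri 20:00 <= Fri 12:00? ✗ → no.
P79: end Fri 17:00 < Fri 17:00? ✗; end Fri 17:00 > Fri 03:00? ✓; end Fri 17:00 <= Fri 12:00? ✗ → no.
P80: end Fri 06:00 < Fri 17:00? ✓; end Fri 06:00 > Fri 03:00? ✓; end Fri 06:00 <= Fri 12:00? ✓ → yes.
P81: end Wed 17:00 < Fri 17:00? ✓; end Wed 17:00 > Fri 03:00? ✗; end Wed 17:00 <= Fri 12:00? ✓ → no.
Result: P80.

P80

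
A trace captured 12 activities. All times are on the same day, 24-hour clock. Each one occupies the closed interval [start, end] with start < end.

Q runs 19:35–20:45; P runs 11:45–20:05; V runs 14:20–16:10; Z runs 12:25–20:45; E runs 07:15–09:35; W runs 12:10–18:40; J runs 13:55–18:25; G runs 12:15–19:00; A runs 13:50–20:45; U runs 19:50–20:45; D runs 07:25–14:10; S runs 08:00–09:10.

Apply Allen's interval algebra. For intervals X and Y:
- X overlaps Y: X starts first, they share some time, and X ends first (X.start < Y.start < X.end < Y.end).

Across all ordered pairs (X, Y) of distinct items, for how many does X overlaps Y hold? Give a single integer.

Checking all 132 ordered pairs for relation 'overlaps'; matching pairs in alphabetical order:
(D, A): D overlaps A ✓
(D, G): D overlaps G ✓
(D, J): D overlaps J ✓
(D, P): D overlaps P ✓
(D, W): D overlaps W ✓
(D, Z): D overlaps Z ✓
(E, D): E overlaps D ✓
(G, A): G overlaps A ✓
(G, Z): G overlaps Z ✓
(P, A): P overlaps A ✓
(P, Q): P overlaps Q ✓
(P, U): P overlaps U ✓
(P, Z): P overlaps Z ✓
(W, A): W overlaps A ✓
(W, G): W overlaps G ✓
(W, Z): W overlaps Z ✓
Count: 16.

16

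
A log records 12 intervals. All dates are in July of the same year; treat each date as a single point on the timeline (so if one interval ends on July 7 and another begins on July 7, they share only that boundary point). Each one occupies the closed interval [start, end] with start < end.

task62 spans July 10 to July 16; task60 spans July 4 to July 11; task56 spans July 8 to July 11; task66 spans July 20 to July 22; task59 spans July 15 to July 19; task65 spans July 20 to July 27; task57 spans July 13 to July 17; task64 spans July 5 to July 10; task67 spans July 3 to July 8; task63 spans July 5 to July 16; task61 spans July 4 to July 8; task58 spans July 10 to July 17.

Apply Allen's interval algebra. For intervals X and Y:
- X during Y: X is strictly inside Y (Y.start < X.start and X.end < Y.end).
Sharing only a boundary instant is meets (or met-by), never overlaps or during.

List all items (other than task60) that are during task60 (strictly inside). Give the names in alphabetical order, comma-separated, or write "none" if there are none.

Target task60 = [July 4, July 11].
task56 [July 8, July 11] → finishes → no.
task57 [July 13, July 17] → after → no.
task58 [July 10, July 17] → overlapped-by → no.
task59 [July 15, July 19] → after → no.
task61 [July 4, July 8] → starts → no.
task62 [July 10, July 16] → overlapped-by → no.
task63 [July 5, July 16] → overlapped-by → no.
task64 [July 5, July 10] → during → yes.
task65 [July 20, July 27] → after → no.
task66 [July 20, July 22] → after → no.
task67 [July 3, July 8] → overlaps → no.
Result: task64.

task64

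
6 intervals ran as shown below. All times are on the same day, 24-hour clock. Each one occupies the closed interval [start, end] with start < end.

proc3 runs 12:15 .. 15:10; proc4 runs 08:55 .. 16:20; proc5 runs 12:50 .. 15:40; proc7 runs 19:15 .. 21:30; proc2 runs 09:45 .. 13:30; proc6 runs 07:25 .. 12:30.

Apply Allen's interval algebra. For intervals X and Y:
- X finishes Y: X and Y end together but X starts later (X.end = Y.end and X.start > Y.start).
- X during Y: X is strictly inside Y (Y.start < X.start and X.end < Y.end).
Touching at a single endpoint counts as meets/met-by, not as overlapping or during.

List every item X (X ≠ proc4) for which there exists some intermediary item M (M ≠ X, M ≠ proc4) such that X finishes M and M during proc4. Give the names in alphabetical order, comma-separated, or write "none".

Target proc4 = [08:55, 16:20].
Intermediaries M with M during proc4: proc2, proc3, proc5.
Via proc2 — items with X finishes proc2: none.
Via proc3 — items with X finishes proc3: none.
Via proc5 — items with X finishes proc5: none.
Union: none.

none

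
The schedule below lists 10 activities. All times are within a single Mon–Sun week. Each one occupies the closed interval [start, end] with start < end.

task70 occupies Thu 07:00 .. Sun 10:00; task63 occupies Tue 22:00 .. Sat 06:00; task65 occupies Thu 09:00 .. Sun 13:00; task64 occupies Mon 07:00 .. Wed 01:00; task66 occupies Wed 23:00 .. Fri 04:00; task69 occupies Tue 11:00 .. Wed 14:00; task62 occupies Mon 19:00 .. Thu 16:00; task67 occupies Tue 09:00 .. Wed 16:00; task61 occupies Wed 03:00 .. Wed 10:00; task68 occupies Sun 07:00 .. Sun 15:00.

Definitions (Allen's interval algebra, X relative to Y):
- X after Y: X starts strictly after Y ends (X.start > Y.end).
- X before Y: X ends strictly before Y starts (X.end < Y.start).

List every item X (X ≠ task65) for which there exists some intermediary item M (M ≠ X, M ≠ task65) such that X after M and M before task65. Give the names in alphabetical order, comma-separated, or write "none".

task61, task66, task68, task70

Target task65 = [Thu 09:00, Sun 13:00].
Intermediaries M with M before task65: task61, task64, task67, task69.
Via task61 — items with X after task61: task66, task68, task70.
Via task64 — items with X after task64: task61, task66, task68, task70.
Via task67 — items with X after task67: task66, task68, task70.
Via task69 — items with X after task69: task66, task68, task70.
Union: task61, task66, task68, task70.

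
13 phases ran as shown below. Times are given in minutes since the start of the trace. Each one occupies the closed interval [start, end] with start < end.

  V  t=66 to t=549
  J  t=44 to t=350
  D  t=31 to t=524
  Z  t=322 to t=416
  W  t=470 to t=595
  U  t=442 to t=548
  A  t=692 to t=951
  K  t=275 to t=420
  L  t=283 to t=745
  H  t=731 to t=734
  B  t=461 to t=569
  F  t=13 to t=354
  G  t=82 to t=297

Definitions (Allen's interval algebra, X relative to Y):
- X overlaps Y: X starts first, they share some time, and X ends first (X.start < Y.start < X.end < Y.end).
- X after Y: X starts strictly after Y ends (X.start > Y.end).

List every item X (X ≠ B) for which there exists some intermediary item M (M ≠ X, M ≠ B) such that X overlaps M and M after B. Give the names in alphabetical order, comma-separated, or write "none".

Target B = [t=461, t=569].
Intermediaries M with M after B: A, H.
Via A — items with X overlaps A: L.
Via H — items with X overlaps H: none.
Union: L.

L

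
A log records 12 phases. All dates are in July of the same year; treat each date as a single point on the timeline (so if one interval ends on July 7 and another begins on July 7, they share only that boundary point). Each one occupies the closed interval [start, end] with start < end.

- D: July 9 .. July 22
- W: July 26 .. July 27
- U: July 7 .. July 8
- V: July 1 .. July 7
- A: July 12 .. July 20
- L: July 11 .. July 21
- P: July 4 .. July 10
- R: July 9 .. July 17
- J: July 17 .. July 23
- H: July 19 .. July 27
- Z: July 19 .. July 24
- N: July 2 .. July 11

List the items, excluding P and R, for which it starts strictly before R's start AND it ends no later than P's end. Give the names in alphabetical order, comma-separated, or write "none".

U, V

Conditions: its start is strictly before R's start (X.start < July 9) AND its end is no later than P's end (X.end <= July 10).
A: start July 12 < July 9? ✗; end July 20 <= July 10? ✗ → no.
D: start July 9 < July 9? ✗; end July 22 <= July 10? ✗ → no.
H: start July 19 < July 9? ✗; end July 27 <= July 10? ✗ → no.
J: start July 17 < July 9? ✗; end July 23 <= July 10? ✗ → no.
L: start July 11 < July 9? ✗; end July 21 <= July 10? ✗ → no.
N: start July 2 < July 9? ✓; end July 11 <= July 10? ✗ → no.
U: start July 7 < July 9? ✓; end July 8 <= July 10? ✓ → yes.
V: start July 1 < July 9? ✓; end July 7 <= July 10? ✓ → yes.
W: start July 26 < July 9? ✗; end July 27 <= July 10? ✗ → no.
Z: start July 19 < July 9? ✗; end July 24 <= July 10? ✗ → no.
Result: U, V.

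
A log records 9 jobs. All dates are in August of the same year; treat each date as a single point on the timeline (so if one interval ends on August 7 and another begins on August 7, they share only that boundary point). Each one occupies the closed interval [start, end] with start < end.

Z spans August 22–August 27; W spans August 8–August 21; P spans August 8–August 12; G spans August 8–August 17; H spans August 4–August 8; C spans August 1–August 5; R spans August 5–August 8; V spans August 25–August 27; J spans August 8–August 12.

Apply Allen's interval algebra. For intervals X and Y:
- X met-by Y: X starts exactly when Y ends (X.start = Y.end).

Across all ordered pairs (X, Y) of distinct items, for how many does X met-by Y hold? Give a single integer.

Checking all 72 ordered pairs for relation 'met-by'; matching pairs in alphabetical order:
(G, H): G met-by H ✓
(G, R): G met-by R ✓
(J, H): J met-by H ✓
(J, R): J met-by R ✓
(P, H): P met-by H ✓
(P, R): P met-by R ✓
(R, C): R met-by C ✓
(W, H): W met-by H ✓
(W, R): W met-by R ✓
Count: 9.

9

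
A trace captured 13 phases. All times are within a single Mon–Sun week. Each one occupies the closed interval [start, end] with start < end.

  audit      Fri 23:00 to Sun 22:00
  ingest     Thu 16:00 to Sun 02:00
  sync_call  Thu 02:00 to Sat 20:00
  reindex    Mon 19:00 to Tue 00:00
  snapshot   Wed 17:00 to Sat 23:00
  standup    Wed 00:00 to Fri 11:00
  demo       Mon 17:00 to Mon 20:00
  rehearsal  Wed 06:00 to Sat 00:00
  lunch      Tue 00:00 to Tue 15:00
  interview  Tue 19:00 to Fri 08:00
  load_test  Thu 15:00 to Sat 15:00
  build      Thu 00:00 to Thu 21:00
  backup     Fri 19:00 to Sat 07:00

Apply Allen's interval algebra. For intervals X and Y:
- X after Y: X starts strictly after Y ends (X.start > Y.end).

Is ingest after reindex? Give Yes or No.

Yes

ingest = [Thu 16:00, Sun 02:00], reindex = [Mon 19:00, Tue 00:00].
Actual relation of ingest to reindex: after.
Asked whether 'after' holds → Yes.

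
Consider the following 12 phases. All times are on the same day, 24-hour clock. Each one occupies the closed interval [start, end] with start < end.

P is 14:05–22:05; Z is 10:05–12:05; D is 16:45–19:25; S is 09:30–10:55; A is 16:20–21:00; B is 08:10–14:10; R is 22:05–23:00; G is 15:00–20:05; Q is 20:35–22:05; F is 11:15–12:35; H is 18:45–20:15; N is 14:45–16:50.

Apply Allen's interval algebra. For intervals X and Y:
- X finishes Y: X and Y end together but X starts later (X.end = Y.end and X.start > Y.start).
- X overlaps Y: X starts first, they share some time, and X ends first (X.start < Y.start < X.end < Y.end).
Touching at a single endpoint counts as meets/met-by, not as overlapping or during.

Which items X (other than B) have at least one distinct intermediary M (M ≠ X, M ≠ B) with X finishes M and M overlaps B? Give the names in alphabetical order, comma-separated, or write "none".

Target B = [08:10, 14:10].
Intermediaries M with M overlaps B: none.
Union: none.

none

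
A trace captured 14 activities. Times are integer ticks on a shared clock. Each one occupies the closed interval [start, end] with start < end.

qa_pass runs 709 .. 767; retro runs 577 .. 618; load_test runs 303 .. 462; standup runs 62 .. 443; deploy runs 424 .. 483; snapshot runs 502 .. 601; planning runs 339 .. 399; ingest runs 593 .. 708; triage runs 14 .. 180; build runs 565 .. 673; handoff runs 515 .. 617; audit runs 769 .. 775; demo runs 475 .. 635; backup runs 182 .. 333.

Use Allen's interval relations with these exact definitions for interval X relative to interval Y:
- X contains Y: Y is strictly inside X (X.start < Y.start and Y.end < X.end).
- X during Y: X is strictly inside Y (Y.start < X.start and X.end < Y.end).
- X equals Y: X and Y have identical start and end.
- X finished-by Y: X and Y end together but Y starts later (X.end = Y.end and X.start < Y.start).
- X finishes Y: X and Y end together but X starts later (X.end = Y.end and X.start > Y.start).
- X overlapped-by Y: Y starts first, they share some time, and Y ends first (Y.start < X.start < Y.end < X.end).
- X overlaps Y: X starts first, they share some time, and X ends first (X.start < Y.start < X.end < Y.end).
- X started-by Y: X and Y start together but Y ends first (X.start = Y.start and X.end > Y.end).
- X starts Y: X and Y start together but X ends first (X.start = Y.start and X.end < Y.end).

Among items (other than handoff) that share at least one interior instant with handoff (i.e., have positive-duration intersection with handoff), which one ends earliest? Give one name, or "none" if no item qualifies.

Target handoff = [515, 617].
audit [769, 775] → after → excluded.
backup [182, 333] → before → excluded.
build [565, 673] → overlapped-by → candidate.
demo [475, 635] → contains → candidate.
deploy [424, 483] → before → excluded.
ingest [593, 708] → overlapped-by → candidate.
load_test [303, 462] → before → excluded.
planning [339, 399] → before → excluded.
qa_pass [709, 767] → after → excluded.
retro [577, 618] → overlapped-by → candidate.
snapshot [502, 601] → overlaps → candidate.
standup [62, 443] → before → excluded.
triage [14, 180] → before → excluded.
Among candidates, earliest end is 601 → snapshot.

snapshot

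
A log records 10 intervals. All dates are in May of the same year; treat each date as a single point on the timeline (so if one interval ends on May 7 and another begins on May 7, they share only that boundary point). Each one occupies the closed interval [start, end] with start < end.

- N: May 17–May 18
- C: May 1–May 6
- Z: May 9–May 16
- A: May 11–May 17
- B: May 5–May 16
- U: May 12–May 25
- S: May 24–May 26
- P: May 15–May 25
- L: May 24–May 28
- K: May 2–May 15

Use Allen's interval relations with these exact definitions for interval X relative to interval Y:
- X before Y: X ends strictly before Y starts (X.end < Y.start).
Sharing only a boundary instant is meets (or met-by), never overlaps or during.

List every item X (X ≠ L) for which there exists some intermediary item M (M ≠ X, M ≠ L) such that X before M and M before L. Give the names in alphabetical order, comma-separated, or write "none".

B, C, K, Z

Target L = [May 24, May 28].
Intermediaries M with M before L: A, B, C, K, N, Z.
Via A — items with X before A: C.
Via B — items with X before B: none.
Via C — items with X before C: none.
Via K — items with X before K: none.
Via N — items with X before N: B, C, K, Z.
Via Z — items with X before Z: C.
Union: B, C, K, Z.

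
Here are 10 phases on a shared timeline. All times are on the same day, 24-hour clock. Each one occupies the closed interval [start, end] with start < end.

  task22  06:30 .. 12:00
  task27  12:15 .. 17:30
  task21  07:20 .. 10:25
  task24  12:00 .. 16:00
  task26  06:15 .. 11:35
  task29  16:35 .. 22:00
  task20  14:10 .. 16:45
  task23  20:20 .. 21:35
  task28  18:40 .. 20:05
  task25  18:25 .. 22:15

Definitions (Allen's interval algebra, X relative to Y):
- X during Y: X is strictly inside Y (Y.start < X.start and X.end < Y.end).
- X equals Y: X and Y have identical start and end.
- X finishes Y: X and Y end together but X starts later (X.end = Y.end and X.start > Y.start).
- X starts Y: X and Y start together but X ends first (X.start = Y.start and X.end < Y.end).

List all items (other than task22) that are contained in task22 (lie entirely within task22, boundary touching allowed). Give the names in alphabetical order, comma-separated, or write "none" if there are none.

Target task22 = [06:30, 12:00].
task20 [14:10, 16:45] → after → no.
task21 [07:20, 10:25] → during → yes.
task23 [20:20, 21:35] → after → no.
task24 [12:00, 16:00] → met-by → no.
task25 [18:25, 22:15] → after → no.
task26 [06:15, 11:35] → overlaps → no.
task27 [12:15, 17:30] → after → no.
task28 [18:40, 20:05] → after → no.
task29 [16:35, 22:00] → after → no.
Result: task21.

task21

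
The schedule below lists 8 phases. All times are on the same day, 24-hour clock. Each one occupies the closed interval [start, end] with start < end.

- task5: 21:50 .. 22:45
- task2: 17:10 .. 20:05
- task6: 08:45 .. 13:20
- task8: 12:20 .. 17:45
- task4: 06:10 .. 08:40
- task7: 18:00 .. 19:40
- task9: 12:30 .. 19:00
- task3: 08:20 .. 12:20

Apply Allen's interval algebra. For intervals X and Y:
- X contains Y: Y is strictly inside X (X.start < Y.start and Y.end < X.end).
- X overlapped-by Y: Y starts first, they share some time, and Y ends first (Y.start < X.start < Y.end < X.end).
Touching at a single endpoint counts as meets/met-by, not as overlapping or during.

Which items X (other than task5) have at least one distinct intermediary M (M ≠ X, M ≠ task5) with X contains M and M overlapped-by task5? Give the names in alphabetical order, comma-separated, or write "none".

Target task5 = [21:50, 22:45].
Intermediaries M with M overlapped-by task5: none.
Union: none.

none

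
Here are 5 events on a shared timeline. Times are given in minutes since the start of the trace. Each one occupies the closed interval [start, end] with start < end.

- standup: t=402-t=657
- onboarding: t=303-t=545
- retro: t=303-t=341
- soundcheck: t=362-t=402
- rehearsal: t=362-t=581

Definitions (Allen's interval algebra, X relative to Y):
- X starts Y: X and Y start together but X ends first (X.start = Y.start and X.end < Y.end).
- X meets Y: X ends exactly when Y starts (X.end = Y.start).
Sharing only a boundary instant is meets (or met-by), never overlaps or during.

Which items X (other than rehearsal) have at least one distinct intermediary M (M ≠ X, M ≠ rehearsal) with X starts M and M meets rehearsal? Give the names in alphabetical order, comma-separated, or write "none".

Target rehearsal = [t=362, t=581].
Intermediaries M with M meets rehearsal: none.
Union: none.

none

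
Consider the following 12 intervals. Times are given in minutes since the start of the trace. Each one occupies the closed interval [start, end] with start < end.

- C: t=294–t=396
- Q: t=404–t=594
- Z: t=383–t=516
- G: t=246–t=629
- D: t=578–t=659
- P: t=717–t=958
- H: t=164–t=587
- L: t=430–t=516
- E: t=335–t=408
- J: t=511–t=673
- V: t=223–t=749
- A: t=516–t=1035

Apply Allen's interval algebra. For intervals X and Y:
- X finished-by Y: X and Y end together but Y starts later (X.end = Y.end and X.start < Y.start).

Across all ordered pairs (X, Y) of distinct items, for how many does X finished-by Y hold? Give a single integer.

Checking all 132 ordered pairs for relation 'finished-by'; matching pairs in alphabetical order:
(Z, L): Z finished-by L ✓
Count: 1.

1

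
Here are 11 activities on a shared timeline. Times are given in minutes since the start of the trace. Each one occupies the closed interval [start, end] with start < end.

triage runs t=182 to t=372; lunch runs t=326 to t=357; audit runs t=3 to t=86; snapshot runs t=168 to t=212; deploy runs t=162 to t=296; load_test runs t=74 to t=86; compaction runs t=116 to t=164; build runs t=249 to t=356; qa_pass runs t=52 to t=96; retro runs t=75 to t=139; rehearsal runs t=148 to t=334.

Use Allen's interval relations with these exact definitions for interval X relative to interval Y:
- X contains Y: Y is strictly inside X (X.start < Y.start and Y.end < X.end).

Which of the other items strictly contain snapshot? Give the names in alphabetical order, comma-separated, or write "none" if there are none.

deploy, rehearsal

Target snapshot = [t=168, t=212].
audit [t=3, t=86] → before → no.
build [t=249, t=356] → after → no.
compaction [t=116, t=164] → before → no.
deploy [t=162, t=296] → contains → yes.
load_test [t=74, t=86] → before → no.
lunch [t=326, t=357] → after → no.
qa_pass [t=52, t=96] → before → no.
rehearsal [t=148, t=334] → contains → yes.
retro [t=75, t=139] → before → no.
triage [t=182, t=372] → overlapped-by → no.
Result: deploy, rehearsal.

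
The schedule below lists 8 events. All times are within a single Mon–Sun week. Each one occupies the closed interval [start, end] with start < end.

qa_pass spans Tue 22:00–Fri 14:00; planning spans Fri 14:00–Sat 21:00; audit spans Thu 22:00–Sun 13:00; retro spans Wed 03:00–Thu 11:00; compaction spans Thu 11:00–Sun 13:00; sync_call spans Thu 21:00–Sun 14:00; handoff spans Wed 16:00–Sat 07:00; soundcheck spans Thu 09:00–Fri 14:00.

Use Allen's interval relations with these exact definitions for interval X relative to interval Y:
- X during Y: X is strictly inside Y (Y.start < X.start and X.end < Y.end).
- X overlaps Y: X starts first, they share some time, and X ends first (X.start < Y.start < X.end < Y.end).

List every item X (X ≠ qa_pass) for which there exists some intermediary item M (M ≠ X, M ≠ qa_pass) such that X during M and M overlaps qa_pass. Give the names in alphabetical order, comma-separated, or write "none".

Target qa_pass = [Tue 22:00, Fri 14:00].
Intermediaries M with M overlaps qa_pass: none.
Union: none.

none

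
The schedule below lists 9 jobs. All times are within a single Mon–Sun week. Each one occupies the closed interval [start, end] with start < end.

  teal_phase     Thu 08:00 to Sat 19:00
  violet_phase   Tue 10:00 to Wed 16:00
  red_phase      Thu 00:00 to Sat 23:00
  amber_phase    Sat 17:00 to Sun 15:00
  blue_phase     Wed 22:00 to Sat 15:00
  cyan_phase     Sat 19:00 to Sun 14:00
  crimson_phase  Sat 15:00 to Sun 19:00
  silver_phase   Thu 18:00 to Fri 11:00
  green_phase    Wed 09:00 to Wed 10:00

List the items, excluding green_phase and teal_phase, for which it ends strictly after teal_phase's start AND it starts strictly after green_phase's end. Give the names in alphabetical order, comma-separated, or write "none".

amber_phase, blue_phase, crimson_phase, cyan_phase, red_phase, silver_phase

Conditions: its end is strictly after teal_phase's start (X.end > Thu 08:00) AND its start is strictly after green_phase's end (X.start > Wed 10:00).
amber_phase: end Sun 15:00 > Thu 08:00? ✓; start Sat 17:00 > Wed 10:00? ✓ → yes.
blue_phase: end Sat 15:00 > Thu 08:00? ✓; start Wed 22:00 > Wed 10:00? ✓ → yes.
crimson_phase: end Sun 19:00 > Thu 08:00? ✓; start Sat 15:00 > Wed 10:00? ✓ → yes.
cyan_phase: end Sun 14:00 > Thu 08:00? ✓; start Sat 19:00 > Wed 10:00? ✓ → yes.
red_phase: end Sat 23:00 > Thu 08:00? ✓; start Thu 00:00 > Wed 10:00? ✓ → yes.
silver_phase: end Fri 11:00 > Thu 08:00? ✓; start Thu 18:00 > Wed 10:00? ✓ → yes.
violet_phase: end Wed 16:00 > Thu 08:00? ✗; start Tue 10:00 > Wed 10:00? ✗ → no.
Result: amber_phase, blue_phase, crimson_phase, cyan_phase, red_phase, silver_phase.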